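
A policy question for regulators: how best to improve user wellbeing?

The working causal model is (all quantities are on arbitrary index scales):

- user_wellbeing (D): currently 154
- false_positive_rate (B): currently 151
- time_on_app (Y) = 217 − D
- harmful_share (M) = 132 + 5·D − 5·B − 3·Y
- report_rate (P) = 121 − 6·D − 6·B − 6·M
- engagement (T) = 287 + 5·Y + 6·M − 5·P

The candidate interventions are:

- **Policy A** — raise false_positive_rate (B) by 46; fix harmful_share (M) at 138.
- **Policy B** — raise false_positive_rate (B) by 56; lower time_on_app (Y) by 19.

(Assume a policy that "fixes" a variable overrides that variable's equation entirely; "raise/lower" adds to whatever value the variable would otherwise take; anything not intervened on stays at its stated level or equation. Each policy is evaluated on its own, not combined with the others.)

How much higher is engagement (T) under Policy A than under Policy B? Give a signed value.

14303

Policy A (B + 46, M := 138):
  D = 154
  B = 151 + 46 = 197
  Y = 217 − 154 = 63
  M = 138
  P = 121 − 6·154 − 6·197 − 6·138 = -2813
  T = 287 + 5·63 + 6·138 − 5·(-2813) = 15495
Policy B (B + 56, Y − 19):
  D = 154
  B = 151 + 56 = 207
  Y = 217 − 154 (−19 from intervention) = 44
  M = 132 + 5·154 − 5·207 − 3·44 = -265
  P = 121 − 6·154 − 6·207 − 6·(-265) = -455
  T = 287 + 5·44 + 6·(-265) − 5·(-455) = 1192
T: 15495 − 1192 = 14303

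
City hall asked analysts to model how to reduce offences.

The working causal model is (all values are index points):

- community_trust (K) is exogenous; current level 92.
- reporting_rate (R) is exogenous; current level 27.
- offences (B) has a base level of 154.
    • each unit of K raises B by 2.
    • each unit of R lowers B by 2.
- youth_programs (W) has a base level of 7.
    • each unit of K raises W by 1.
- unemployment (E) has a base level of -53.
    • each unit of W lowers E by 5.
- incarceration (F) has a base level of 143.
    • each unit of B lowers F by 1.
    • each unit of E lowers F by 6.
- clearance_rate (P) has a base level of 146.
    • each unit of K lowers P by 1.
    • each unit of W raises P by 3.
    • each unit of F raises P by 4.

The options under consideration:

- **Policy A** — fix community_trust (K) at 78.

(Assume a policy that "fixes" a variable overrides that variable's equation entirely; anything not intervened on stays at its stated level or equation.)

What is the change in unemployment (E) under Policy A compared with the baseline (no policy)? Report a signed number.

Baseline:
  K = 92
  W = 7 + 92 = 99
  E = -53 − 5·99 = -548
Policy A (K := 78):
  K = 78
  W = 7 + 78 = 85
  E = -53 − 5·85 = -478
Change in E: -478 − (-548) = 70

70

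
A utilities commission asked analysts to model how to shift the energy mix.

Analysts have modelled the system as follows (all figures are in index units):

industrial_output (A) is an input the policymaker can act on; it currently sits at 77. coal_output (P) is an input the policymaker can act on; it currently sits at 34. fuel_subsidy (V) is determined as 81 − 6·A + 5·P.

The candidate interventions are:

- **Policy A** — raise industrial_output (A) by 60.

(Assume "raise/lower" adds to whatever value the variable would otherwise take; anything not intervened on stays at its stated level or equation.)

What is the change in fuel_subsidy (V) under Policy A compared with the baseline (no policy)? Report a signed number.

Baseline:
  A = 77
  P = 34
  V = 81 − 6·77 + 5·34 = -211
Policy A (A + 60):
  A = 77 + 60 = 137
  P = 34
  V = 81 − 6·137 + 5·34 = -571
Change in V: -571 − (-211) = -360

-360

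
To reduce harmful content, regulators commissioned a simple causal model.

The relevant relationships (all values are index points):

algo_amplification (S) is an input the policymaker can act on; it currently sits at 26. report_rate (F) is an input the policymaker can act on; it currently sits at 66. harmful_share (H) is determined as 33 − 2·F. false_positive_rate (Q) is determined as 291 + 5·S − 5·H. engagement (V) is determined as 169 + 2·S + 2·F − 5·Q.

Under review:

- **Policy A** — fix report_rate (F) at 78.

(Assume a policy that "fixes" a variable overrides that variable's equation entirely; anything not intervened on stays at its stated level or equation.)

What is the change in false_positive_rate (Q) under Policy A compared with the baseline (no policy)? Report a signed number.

120

Baseline:
  S = 26
  F = 66
  H = 33 − 2·66 = -99
  Q = 291 + 5·26 − 5·(-99) = 916
Policy A (F := 78):
  S = 26
  F = 78
  H = 33 − 2·78 = -123
  Q = 291 + 5·26 − 5·(-123) = 1036
Change in Q: 1036 − 916 = 120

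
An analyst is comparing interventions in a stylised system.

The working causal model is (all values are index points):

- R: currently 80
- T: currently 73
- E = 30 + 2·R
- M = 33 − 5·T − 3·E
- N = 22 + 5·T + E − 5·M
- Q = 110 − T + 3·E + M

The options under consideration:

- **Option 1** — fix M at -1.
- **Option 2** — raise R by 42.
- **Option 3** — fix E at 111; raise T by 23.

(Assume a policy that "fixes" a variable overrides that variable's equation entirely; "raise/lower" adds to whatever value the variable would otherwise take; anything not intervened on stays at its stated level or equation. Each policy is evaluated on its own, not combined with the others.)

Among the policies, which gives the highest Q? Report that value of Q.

606

Option 1 (M := -1):
  R = 80
  T = 73
  E = 30 + 2·80 = 190
  M = -1
  Q = 110 − 73 + 3·190 + (-1) = 606
Option 2 (R + 42):
  R = 80 + 42 = 122
  T = 73
  E = 30 + 2·122 = 274
  M = 33 − 5·73 − 3·274 = -1154
  Q = 110 − 73 + 3·274 + (-1154) = -295
Option 3 (E := 111, T + 23):
  R = 80
  T = 73 + 23 = 96
  E = 111
  M = 33 − 5·96 − 3·111 = -780
  Q = 110 − 96 + 3·111 + (-780) = -433
Comparing — Option 1: Q=606, Option 2: Q=-295, Option 3: Q=-433. Highest is 606 (Option 1).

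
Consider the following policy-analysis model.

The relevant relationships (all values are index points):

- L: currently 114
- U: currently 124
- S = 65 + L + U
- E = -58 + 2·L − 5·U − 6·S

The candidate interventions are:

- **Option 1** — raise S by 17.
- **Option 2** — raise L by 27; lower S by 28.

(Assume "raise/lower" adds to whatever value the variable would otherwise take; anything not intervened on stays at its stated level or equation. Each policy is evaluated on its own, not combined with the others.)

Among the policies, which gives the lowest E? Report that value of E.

Option 1 (S + 17):
  L = 114
  U = 124
  S = 65 + 114 + 124 (+17 from intervention) = 320
  E = -58 + 2·114 − 5·124 − 6·320 = -2370
Option 2 (L + 27, S − 28):
  L = 114 + 27 = 141
  U = 124
  S = 65 + 141 + 124 (−28 from intervention) = 302
  E = -58 + 2·141 − 5·124 − 6·302 = -2208
Comparing — Option 1: E=-2370, Option 2: E=-2208. Lowest is -2370 (Option 1).

-2370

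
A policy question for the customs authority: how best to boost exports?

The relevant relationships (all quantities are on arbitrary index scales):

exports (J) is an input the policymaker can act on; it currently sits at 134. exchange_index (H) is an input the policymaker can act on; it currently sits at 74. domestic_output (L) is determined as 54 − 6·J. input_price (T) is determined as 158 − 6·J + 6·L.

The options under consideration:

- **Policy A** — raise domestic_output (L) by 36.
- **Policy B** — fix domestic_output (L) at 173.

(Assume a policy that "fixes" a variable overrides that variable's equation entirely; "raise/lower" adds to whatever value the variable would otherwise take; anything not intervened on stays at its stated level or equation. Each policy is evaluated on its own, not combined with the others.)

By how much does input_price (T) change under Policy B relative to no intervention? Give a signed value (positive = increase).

Baseline:
  J = 134
  L = 54 − 6·134 = -750
  T = 158 − 6·134 + 6·(-750) = -5146
Policy B (L := 173):
  J = 134
  L = 173
  T = 158 − 6·134 + 6·173 = 392
Change in T: 392 − (-5146) = 5538

5538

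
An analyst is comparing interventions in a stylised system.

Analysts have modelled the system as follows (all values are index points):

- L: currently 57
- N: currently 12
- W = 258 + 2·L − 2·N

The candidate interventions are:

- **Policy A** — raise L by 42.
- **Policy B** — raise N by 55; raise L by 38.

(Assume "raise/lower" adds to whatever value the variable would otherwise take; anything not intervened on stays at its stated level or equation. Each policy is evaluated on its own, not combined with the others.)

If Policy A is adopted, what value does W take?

Policy A (L + 42):
  L = 57 + 42 = 99
  N = 12
  W = 258 + 2·99 − 2·12 = 432

432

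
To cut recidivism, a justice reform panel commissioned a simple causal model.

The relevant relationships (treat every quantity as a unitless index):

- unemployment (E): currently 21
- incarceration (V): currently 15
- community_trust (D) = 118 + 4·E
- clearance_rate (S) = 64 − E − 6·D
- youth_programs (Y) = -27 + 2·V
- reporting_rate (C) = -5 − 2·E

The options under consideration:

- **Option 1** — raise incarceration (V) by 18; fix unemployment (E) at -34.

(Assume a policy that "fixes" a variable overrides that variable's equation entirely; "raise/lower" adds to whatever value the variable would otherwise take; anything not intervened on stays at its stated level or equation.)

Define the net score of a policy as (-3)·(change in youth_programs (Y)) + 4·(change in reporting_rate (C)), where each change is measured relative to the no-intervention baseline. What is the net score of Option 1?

332

Baseline:
  E = 21
  V = 15
  Y = -27 + 2·15 = 3
  C = -5 − 2·21 = -47
Option 1 (V + 18, E := -34):
  E = -34
  V = 15 + 18 = 33
  Y = -27 + 2·33 = 39
  C = -5 − 2·(-34) = 63
ΔY = 39 − 3 = 36; ΔC = 63 − (-47) = 110
Score = (-3)·36 + 4·110 = 332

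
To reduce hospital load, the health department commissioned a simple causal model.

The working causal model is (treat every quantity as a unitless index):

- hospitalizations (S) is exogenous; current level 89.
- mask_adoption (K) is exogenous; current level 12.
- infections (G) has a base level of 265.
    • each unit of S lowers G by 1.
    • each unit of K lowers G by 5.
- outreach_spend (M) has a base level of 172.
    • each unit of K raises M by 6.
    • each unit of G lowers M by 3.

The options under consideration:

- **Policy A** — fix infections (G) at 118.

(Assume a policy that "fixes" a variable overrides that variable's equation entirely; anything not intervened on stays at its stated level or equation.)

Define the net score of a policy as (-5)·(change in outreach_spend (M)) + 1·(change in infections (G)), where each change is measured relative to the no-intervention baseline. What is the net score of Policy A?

32

Baseline:
  S = 89
  K = 12
  G = 265 − 89 − 5·12 = 116
  M = 172 + 6·12 − 3·116 = -104
Policy A (G := 118):
  S = 89
  K = 12
  G = 118
  M = 172 + 6·12 − 3·118 = -110
ΔM = -110 − (-104) = -6; ΔG = 118 − 116 = 2
Score = (-5)·(-6) + 1·2 = 32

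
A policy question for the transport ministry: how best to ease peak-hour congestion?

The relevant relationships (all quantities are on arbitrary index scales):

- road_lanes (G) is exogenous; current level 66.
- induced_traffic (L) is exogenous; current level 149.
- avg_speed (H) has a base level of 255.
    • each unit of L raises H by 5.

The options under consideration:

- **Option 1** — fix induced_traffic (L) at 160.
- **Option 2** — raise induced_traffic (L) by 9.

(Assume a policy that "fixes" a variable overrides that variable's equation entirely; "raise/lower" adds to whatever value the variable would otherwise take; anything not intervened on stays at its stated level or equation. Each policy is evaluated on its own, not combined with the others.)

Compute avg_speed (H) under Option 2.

Option 2 (L + 9):
  L = 149 + 9 = 158
  H = 255 + 5·158 = 1045

1045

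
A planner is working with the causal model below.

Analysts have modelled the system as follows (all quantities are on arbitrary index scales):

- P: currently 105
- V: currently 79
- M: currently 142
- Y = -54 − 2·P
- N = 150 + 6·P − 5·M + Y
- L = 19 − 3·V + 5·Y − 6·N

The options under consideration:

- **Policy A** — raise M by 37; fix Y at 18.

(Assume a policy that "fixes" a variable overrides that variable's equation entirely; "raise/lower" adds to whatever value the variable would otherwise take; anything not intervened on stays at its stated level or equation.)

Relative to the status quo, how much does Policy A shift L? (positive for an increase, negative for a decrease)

Baseline:
  P = 105
  V = 79
  M = 142
  Y = -54 − 2·105 = -264
  N = 150 + 6·105 − 5·142 + (-264) = -194
  L = 19 − 3·79 + 5·(-264) − 6·(-194) = -374
Policy A (M + 37, Y := 18):
  P = 105
  V = 79
  M = 142 + 37 = 179
  Y = 18
  N = 150 + 6·105 − 5·179 + 18 = -97
  L = 19 − 3·79 + 5·18 − 6·(-97) = 454
Change in L: 454 − (-374) = 828

828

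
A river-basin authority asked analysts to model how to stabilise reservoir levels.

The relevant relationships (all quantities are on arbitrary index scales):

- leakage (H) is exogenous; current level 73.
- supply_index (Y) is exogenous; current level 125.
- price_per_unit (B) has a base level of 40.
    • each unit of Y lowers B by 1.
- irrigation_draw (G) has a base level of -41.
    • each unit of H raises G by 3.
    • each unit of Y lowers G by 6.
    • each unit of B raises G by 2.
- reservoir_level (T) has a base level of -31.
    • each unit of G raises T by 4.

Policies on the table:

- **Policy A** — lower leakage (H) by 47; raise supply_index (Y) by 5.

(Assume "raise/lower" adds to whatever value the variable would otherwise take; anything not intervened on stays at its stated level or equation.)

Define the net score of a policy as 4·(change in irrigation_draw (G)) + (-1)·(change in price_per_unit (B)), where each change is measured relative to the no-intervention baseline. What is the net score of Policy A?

-719

Baseline:
  H = 73
  Y = 125
  B = 40 − 125 = -85
  G = -41 + 3·73 − 6·125 + 2·(-85) = -742
Policy A (H − 47, Y + 5):
  H = 73 − 47 = 26
  Y = 125 + 5 = 130
  B = 40 − 130 = -90
  G = -41 + 3·26 − 6·130 + 2·(-90) = -923
ΔG = -923 − (-742) = -181; ΔB = -90 − (-85) = -5
Score = 4·(-181) + (-1)·(-5) = -719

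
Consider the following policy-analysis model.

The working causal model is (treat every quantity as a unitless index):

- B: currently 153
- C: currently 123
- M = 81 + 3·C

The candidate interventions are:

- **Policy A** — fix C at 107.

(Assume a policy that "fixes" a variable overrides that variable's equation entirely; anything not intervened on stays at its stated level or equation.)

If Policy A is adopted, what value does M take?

Policy A (C := 107):
  C = 107
  M = 81 + 3·107 = 402

402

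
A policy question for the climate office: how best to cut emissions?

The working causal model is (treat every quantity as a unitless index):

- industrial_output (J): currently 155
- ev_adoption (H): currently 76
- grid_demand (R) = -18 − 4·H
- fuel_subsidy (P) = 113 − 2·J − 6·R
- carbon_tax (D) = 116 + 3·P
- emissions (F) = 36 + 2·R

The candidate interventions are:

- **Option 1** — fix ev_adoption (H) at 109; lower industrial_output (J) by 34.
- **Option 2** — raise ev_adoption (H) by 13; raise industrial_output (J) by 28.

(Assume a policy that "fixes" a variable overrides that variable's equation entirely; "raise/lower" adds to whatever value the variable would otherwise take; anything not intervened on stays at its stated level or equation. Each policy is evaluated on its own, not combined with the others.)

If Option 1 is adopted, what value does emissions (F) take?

Option 1 (H := 109, J − 34):
  H = 109
  R = -18 − 4·109 = -454
  F = 36 + 2·(-454) = -872

-872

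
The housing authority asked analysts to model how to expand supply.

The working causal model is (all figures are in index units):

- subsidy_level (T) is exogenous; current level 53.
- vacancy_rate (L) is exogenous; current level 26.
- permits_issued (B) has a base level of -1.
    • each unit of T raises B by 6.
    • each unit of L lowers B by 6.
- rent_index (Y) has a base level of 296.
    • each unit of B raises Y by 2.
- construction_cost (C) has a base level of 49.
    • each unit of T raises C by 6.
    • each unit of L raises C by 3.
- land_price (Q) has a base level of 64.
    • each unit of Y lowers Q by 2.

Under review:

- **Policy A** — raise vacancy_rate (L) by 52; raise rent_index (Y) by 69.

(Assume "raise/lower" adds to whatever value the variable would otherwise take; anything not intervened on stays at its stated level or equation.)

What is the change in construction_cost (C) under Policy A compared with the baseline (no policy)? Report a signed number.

Baseline:
  T = 53
  L = 26
  C = 49 + 6·53 + 3·26 = 445
Policy A (L + 52, Y + 69):
  T = 53
  L = 26 + 52 = 78
  C = 49 + 6·53 + 3·78 = 601
Change in C: 601 − 445 = 156

156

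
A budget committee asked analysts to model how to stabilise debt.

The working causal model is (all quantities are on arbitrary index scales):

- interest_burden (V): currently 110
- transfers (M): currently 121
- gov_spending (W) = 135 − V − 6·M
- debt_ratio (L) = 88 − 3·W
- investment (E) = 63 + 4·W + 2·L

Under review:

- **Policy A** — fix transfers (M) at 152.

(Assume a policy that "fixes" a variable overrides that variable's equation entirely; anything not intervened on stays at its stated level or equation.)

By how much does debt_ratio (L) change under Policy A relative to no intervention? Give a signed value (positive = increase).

Baseline:
  V = 110
  M = 121
  W = 135 − 110 − 6·121 = -701
  L = 88 − 3·(-701) = 2191
Policy A (M := 152):
  V = 110
  M = 152
  W = 135 − 110 − 6·152 = -887
  L = 88 − 3·(-887) = 2749
Change in L: 2749 − 2191 = 558

558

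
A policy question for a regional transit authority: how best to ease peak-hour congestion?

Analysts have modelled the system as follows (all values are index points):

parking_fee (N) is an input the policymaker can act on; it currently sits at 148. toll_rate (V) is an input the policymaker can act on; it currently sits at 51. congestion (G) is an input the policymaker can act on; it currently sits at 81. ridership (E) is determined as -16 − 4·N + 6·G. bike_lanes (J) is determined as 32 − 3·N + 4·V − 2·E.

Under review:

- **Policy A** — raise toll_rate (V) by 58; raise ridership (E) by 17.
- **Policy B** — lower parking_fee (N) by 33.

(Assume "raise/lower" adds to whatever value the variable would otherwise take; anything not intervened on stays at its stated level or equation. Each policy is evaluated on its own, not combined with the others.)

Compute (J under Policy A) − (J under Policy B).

363

Policy A (V + 58, E + 17):
  N = 148
  V = 51 + 58 = 109
  G = 81
  E = -16 − 4·148 + 6·81 (+17 from intervention) = -105
  J = 32 − 3·148 + 4·109 − 2·(-105) = 234
Policy B (N − 33):
  N = 148 − 33 = 115
  V = 51
  G = 81
  E = -16 − 4·115 + 6·81 = 10
  J = 32 − 3·115 + 4·51 − 2·10 = -129
J: 234 − (-129) = 363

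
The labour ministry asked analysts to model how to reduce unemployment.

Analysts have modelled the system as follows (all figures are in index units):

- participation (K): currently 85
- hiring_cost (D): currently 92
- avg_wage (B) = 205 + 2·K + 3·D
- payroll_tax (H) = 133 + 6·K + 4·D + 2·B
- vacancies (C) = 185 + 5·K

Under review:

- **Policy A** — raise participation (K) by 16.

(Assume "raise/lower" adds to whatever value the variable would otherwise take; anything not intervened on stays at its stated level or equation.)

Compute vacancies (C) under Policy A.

690

Policy A (K + 16):
  K = 85 + 16 = 101
  C = 185 + 5·101 = 690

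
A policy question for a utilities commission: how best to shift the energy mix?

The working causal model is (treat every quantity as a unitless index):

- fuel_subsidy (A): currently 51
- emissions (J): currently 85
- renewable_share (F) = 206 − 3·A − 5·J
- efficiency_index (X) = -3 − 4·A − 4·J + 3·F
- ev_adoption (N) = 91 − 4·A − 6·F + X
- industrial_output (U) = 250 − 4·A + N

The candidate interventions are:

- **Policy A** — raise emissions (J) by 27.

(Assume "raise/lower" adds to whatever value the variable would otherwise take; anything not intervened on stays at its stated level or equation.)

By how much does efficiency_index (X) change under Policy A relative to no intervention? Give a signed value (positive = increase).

-513

Baseline:
  A = 51
  J = 85
  F = 206 − 3·51 − 5·85 = -372
  X = -3 − 4·51 − 4·85 + 3·(-372) = -1663
Policy A (J + 27):
  A = 51
  J = 85 + 27 = 112
  F = 206 − 3·51 − 5·112 = -507
  X = -3 − 4·51 − 4·112 + 3·(-507) = -2176
Change in X: -2176 − (-1663) = -513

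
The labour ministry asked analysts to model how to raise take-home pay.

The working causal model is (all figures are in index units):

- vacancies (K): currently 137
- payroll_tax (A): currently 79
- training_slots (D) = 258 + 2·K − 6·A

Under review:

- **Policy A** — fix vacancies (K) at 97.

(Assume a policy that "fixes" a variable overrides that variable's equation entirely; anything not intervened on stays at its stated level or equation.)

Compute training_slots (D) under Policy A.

-22

Policy A (K := 97):
  K = 97
  A = 79
  D = 258 + 2·97 − 6·79 = -22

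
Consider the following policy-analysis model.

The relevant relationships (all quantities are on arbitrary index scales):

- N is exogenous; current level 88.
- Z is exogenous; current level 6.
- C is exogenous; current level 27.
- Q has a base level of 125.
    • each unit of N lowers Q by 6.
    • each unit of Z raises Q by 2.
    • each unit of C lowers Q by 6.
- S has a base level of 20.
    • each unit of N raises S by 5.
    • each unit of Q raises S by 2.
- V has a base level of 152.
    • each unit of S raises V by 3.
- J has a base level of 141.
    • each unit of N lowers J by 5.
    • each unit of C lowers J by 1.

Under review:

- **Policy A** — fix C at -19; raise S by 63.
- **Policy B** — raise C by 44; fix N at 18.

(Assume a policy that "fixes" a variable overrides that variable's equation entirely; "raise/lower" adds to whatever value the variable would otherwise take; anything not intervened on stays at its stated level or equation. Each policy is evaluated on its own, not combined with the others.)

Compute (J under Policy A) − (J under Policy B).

Policy A (C := -19, S + 63):
  N = 88
  C = -19
  J = 141 − 5·88 − (-19) = -280
Policy B (C + 44, N := 18):
  N = 18
  C = 27 + 44 = 71
  J = 141 − 5·18 − 71 = -20
J: -280 − (-20) = -260

-260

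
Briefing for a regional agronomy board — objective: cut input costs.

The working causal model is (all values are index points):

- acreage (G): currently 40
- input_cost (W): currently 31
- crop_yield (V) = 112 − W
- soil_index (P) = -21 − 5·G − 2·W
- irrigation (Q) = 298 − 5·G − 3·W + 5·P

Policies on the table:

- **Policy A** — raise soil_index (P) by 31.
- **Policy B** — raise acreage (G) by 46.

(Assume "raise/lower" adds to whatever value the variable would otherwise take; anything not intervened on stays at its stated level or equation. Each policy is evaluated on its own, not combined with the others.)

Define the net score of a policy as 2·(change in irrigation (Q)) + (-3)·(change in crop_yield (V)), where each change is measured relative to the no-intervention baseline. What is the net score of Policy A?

310

Baseline:
  G = 40
  W = 31
  V = 112 − 31 = 81
  P = -21 − 5·40 − 2·31 = -283
  Q = 298 − 5·40 − 3·31 + 5·(-283) = -1410
Policy A (P + 31):
  G = 40
  W = 31
  V = 112 − 31 = 81
  P = -21 − 5·40 − 2·31 (+31 from intervention) = -252
  Q = 298 − 5·40 − 3·31 + 5·(-252) = -1255
ΔQ = -1255 − (-1410) = 155; ΔV = 81 − 81 = 0
Score = 2·155 + (-3)·0 = 310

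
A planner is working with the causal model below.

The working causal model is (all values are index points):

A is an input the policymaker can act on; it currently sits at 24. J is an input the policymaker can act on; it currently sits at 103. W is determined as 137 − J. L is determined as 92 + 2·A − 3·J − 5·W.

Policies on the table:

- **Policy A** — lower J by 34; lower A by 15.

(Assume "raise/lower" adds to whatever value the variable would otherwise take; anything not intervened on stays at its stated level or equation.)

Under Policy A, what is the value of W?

68

Policy A (J − 34, A − 15):
  J = 103 − 34 = 69
  W = 137 − 69 = 68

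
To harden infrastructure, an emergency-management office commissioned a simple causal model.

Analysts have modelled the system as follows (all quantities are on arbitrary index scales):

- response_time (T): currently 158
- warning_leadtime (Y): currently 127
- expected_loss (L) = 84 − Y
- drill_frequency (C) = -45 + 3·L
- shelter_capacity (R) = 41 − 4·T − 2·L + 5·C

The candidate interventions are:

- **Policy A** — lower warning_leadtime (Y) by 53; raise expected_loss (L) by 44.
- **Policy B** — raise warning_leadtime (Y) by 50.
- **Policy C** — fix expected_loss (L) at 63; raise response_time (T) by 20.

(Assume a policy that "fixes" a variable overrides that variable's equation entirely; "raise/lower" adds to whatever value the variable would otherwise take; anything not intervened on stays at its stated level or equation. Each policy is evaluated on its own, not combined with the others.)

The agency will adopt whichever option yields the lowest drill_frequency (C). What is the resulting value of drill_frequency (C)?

-324

Policy A (Y − 53, L + 44):
  Y = 127 − 53 = 74
  L = 84 − 74 (+44 from intervention) = 54
  C = -45 + 3·54 = 117
Policy B (Y + 50):
  Y = 127 + 50 = 177
  L = 84 − 177 = -93
  C = -45 + 3·(-93) = -324
Policy C (L := 63, T + 20):
  Y = 127
  L = 63
  C = -45 + 3·63 = 144
Comparing — Policy A: C=117, Policy B: C=-324, Policy C: C=144. Lowest is -324 (Policy B).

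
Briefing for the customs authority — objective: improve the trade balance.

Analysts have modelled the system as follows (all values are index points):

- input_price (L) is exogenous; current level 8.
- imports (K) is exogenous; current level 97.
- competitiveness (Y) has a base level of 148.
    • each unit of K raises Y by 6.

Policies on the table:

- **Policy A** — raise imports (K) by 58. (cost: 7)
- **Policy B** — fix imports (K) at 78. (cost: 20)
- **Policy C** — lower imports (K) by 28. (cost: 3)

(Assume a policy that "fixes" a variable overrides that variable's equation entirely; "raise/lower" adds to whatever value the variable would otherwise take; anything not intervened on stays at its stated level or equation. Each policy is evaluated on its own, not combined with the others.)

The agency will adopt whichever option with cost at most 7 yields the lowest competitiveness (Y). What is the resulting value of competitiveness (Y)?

562

Policy A (K + 58):
  K = 97 + 58 = 155
  Y = 148 + 6·155 = 1078
Policy C (K − 28):
  K = 97 − 28 = 69
  Y = 148 + 6·69 = 562
Comparing — Policy A: Y=1078, Policy C: Y=562. Lowest is 562 (Policy C).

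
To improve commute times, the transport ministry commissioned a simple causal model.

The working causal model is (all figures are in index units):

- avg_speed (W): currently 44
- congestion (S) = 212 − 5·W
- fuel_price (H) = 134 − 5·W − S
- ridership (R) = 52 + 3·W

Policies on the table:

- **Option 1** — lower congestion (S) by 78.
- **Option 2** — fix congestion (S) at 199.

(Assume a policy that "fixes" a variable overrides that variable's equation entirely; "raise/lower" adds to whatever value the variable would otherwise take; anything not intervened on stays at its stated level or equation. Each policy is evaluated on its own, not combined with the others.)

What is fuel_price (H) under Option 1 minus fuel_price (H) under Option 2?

Option 1 (S − 78):
  W = 44
  S = 212 − 5·44 (−78 from intervention) = -86
  H = 134 − 5·44 − (-86) = 0
Option 2 (S := 199):
  W = 44
  S = 199
  H = 134 − 5·44 − 199 = -285
H: 0 − (-285) = 285

285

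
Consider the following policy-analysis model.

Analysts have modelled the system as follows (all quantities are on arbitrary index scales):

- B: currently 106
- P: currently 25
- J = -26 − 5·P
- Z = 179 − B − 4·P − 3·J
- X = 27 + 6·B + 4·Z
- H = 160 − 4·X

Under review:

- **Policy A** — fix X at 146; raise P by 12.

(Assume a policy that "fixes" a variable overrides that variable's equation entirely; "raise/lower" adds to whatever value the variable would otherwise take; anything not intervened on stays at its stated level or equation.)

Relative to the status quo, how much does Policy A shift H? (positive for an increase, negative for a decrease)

Baseline:
  B = 106
  P = 25
  J = -26 − 5·25 = -151
  Z = 179 − 106 − 4·25 − 3·(-151) = 426
  X = 27 + 6·106 + 4·426 = 2367
  H = 160 − 4·2367 = -9308
Policy A (X := 146, P + 12):
  B = 106
  P = 25 + 12 = 37
  J = -26 − 5·37 = -211
  Z = 179 − 106 − 4·37 − 3·(-211) = 558
  X = 146
  H = 160 − 4·146 = -424
Change in H: -424 − (-9308) = 8884

8884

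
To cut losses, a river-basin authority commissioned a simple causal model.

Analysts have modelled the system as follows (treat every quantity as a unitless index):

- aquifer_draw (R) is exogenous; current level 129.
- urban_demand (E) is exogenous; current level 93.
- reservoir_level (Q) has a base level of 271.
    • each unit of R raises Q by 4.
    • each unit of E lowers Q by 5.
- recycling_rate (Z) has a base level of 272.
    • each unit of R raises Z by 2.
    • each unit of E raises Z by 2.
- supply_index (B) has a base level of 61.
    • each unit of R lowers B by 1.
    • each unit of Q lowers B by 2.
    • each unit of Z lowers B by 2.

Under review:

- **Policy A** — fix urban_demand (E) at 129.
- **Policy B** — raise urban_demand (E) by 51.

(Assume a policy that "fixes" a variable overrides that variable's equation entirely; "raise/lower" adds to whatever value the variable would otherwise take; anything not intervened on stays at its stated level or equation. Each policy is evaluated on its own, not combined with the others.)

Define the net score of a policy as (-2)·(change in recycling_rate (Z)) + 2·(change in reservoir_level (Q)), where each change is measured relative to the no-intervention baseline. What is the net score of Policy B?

Baseline:
  R = 129
  E = 93
  Q = 271 + 4·129 − 5·93 = 322
  Z = 272 + 2·129 + 2·93 = 716
Policy B (E + 51):
  R = 129
  E = 93 + 51 = 144
  Q = 271 + 4·129 − 5·144 = 67
  Z = 272 + 2·129 + 2·144 = 818
ΔZ = 818 − 716 = 102; ΔQ = 67 − 322 = -255
Score = (-2)·102 + 2·(-255) = -714

-714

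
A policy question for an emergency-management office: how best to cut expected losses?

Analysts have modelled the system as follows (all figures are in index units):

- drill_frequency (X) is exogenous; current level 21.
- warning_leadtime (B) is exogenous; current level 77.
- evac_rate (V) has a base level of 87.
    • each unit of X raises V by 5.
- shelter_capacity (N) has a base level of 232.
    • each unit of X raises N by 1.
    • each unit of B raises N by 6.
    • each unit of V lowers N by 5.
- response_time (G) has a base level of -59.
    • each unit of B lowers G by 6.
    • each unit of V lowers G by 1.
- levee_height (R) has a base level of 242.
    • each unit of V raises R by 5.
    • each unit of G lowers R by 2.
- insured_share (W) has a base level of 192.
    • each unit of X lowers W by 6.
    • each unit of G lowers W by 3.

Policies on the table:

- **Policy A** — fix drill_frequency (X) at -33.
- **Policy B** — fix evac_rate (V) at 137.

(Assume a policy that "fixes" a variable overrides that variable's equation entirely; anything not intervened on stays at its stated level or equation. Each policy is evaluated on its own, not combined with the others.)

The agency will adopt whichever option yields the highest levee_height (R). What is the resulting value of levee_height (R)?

2243

Policy A (X := -33):
  X = -33
  B = 77
  V = 87 + 5·(-33) = -78
  G = -59 − 6·77 − (-78) = -443
  R = 242 + 5·(-78) − 2·(-443) = 738
Policy B (V := 137):
  X = 21
  B = 77
  V = 137
  G = -59 − 6·77 − 137 = -658
  R = 242 + 5·137 − 2·(-658) = 2243
Comparing — Policy A: R=738, Policy B: R=2243. Highest is 2243 (Policy B).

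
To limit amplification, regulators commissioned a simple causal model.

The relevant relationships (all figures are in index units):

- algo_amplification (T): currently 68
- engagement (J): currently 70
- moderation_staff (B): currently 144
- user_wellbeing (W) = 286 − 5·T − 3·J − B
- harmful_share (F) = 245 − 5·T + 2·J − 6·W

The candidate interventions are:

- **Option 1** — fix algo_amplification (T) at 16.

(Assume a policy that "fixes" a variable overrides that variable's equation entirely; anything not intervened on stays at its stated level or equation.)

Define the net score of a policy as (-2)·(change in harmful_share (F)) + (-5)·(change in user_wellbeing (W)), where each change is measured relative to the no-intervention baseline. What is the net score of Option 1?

Baseline:
  T = 68
  J = 70
  B = 144
  W = 286 − 5·68 − 3·70 − 144 = -408
  F = 245 − 5·68 + 2·70 − 6·(-408) = 2493
Option 1 (T := 16):
  T = 16
  J = 70
  B = 144
  W = 286 − 5·16 − 3·70 − 144 = -148
  F = 245 − 5·16 + 2·70 − 6·(-148) = 1193
ΔF = 1193 − 2493 = -1300; ΔW = -148 − (-408) = 260
Score = (-2)·(-1300) + (-5)·260 = 1300

1300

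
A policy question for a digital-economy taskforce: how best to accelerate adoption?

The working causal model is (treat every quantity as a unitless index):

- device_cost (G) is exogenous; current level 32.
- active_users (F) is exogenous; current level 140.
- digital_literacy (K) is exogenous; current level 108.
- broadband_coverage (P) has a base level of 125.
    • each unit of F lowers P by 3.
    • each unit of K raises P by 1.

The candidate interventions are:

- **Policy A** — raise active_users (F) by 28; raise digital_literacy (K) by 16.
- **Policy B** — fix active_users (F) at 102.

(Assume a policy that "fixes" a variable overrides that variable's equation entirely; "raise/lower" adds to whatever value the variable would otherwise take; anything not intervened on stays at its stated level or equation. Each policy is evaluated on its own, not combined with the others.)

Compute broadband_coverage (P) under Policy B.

Policy B (F := 102):
  F = 102
  K = 108
  P = 125 − 3·102 + 108 = -73

-73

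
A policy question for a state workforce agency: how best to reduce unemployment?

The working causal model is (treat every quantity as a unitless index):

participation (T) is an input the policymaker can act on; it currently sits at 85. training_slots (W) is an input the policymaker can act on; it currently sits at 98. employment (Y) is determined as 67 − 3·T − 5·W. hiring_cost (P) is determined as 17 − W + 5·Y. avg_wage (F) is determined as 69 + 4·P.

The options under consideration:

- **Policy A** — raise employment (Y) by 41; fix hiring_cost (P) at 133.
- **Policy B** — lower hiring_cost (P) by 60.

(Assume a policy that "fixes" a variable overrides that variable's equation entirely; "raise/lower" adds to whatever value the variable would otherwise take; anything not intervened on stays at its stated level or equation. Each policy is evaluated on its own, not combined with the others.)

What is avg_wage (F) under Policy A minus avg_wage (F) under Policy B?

14656

Policy A (Y + 41, P := 133):
  T = 85
  W = 98
  Y = 67 − 3·85 − 5·98 (+41 from intervention) = -637
  P = 133
  F = 69 + 4·133 = 601
Policy B (P − 60):
  T = 85
  W = 98
  Y = 67 − 3·85 − 5·98 = -678
  P = 17 − 98 + 5·(-678) (−60 from intervention) = -3531
  F = 69 + 4·(-3531) = -14055
F: 601 − (-14055) = 14656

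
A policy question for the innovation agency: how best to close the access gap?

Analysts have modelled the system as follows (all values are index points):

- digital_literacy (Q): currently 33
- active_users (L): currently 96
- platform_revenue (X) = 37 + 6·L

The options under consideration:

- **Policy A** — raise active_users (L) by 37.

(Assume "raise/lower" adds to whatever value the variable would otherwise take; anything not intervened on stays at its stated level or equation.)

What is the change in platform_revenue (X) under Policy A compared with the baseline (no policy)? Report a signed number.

Baseline:
  L = 96
  X = 37 + 6·96 = 613
Policy A (L + 37):
  L = 96 + 37 = 133
  X = 37 + 6·133 = 835
Change in X: 835 − 613 = 222

222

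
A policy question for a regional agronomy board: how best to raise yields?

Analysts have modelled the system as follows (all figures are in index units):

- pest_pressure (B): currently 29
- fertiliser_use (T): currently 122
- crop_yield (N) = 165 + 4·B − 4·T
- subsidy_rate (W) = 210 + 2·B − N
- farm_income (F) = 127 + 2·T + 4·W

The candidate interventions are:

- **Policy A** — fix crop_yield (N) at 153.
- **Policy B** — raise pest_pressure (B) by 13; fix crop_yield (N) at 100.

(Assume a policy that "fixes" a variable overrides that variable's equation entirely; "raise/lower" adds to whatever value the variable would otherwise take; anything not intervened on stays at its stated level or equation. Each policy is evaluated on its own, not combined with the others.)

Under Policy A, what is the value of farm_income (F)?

Policy A (N := 153):
  B = 29
  T = 122
  N = 153
  W = 210 + 2·29 − 153 = 115
  F = 127 + 2·122 + 4·115 = 831

831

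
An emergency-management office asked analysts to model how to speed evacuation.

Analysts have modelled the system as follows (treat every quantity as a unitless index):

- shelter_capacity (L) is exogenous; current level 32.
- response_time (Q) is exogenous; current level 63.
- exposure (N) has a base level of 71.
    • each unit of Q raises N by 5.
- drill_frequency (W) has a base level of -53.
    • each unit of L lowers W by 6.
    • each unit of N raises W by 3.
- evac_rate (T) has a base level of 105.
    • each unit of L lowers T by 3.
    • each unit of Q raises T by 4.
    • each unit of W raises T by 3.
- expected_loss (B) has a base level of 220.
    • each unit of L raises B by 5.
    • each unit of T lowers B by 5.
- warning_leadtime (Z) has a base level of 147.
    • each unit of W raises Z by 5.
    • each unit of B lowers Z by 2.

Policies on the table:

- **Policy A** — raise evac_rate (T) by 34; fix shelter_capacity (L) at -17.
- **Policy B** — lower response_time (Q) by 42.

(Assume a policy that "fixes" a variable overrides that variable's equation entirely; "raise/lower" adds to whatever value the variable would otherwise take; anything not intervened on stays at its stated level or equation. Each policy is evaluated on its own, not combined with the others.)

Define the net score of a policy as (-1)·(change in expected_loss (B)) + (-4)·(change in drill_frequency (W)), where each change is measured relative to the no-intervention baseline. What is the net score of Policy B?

Baseline:
  L = 32
  Q = 63
  N = 71 + 5·63 = 386
  W = -53 − 6·32 + 3·386 = 913
  T = 105 − 3·32 + 4·63 + 3·913 = 3000
  B = 220 + 5·32 − 5·3000 = -14620
Policy B (Q − 42):
  L = 32
  Q = 63 − 42 = 21
  N = 71 + 5·21 = 176
  W = -53 − 6·32 + 3·176 = 283
  T = 105 − 3·32 + 4·21 + 3·283 = 942
  B = 220 + 5·32 − 5·942 = -4330
ΔB = -4330 − (-14620) = 10290; ΔW = 283 − 913 = -630
Score = (-1)·10290 + (-4)·(-630) = -7770

-7770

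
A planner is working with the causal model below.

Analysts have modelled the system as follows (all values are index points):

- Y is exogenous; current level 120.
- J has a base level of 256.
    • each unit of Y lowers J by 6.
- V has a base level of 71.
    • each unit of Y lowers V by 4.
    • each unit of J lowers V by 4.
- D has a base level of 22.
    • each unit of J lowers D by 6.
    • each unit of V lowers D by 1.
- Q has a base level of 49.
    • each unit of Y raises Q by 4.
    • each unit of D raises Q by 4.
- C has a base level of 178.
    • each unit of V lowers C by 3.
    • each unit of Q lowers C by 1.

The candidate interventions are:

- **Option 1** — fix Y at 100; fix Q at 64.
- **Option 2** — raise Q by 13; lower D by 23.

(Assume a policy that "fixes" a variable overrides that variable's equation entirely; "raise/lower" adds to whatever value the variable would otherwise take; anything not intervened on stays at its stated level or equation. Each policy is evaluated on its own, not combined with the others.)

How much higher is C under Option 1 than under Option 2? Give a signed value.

7022

Option 1 (Y := 100, Q := 64):
  Y = 100
  J = 256 − 6·100 = -344
  V = 71 − 4·100 − 4·(-344) = 1047
  D = 22 − 6·(-344) − 1047 = 1039
  Q = 64
  C = 178 − 3·1047 − 64 = -3027
Option 2 (Q + 13, D − 23):
  Y = 120
  J = 256 − 6·120 = -464
  V = 71 − 4·120 − 4·(-464) = 1447
  D = 22 − 6·(-464) − 1447 (−23 from intervention) = 1336
  Q = 49 + 4·120 + 4·1336 (+13 from intervention) = 5886
  C = 178 − 3·1447 − 5886 = -10049
C: -3027 − (-10049) = 7022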